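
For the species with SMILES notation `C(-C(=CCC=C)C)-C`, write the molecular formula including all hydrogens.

Heavy atoms from the SMILES: 8 C.
Implicit hydrogens by atom environment:
  3 × C: 2 H each → 6
  2 × C: 3 H each → 6
  2 × C: 1 H each → 2
  1 × C: no H
  Total hydrogens = 14.
Molecular formula: C8H14

C8H14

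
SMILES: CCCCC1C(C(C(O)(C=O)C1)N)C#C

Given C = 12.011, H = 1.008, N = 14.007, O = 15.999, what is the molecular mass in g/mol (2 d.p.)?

Molecular formula: C12H19NO2.
M = 12×12.011 + 19×1.008 + 1×14.007 + 2×15.999 = 209.29 g/mol.

209.29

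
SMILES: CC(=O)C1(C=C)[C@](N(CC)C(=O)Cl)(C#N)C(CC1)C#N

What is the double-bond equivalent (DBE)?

Molecular formula from the SMILES: C14H16ClN3O2.
DoU = (2C + 2 + N − H − X)/2 = (2·14 + 2 + 3 − 16 − 1)/2 = 16/2 = 8.
(Structurally: 1 ring(s) + 7 π bond(s) = 8.)

8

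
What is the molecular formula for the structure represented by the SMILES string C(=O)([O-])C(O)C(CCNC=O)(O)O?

Heavy atoms from the SMILES: 6 C, 1 N, 6 O.
Implicit hydrogens by atom environment:
  3 × O: 1 H each → 3
  2 × C: 2 H each → 4
  2 × C: 1 H each → 2
  2 × C: no H
  2 × O: no H
  1 × N: 1 H
  1 × O (charge -1): no H
  Total hydrogens = 10.
Net charge -1.
Molecular formula: C6H10NO6-

C6H10NO6-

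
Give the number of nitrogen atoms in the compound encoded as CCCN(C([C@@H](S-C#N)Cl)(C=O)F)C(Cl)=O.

2

The symbol for nitrogen appears 2 times in the SMILES.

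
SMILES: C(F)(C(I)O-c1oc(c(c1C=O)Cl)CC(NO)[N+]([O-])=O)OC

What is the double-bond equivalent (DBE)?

5

Molecular formula from the SMILES: C10H11ClFIN2O7.
DoU = (2C + 2 + N − H − X)/2 = (2·10 + 2 + 2 − 11 − 3)/2 = 10/2 = 5.
(Structurally: 1 ring(s) + 4 π bond(s) = 5.)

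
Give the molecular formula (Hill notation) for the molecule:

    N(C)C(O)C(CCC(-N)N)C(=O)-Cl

Heavy atoms from the SMILES: 7 C, 1 Cl, 3 N, 2 O.
Implicit hydrogens by atom environment:
  3 × C: 1 H each → 3
  2 × C: 2 H each → 4
  2 × N: 2 H each → 4
  1 × C: 3 H
  1 × C: no H
  1 × Cl: no H
  1 × N: 1 H
  1 × O: 1 H
  1 × O: no H
  Total hydrogens = 16.
Molecular formula: C7H16ClN3O2

C7H16ClN3O2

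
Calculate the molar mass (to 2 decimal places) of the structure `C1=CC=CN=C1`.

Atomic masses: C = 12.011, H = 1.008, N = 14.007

Molecular formula: C5H5N.
M = 5×12.011 + 5×1.008 + 1×14.007 = 79.10 g/mol.

79.10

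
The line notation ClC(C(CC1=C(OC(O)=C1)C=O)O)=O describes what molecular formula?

C8H7ClO5

Heavy atoms from the SMILES: 8 C, 1 Cl, 5 O.
Implicit hydrogens by atom environment:
  3 × C (aromatic): no H
  2 × C: 1 H each → 2
  2 × O: 1 H each → 2
  2 × O: no H
  1 × C: 2 H
  1 × C (aromatic): 1 H
  1 × C: no H
  1 × Cl: no H
  1 × O (aromatic): no H
  Total hydrogens = 7.
Molecular formula: C8H7ClO5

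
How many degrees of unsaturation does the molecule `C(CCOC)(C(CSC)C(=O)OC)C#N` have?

3

Molecular formula from the SMILES: C10H17NO3S.
DoU = (2C + 2 + N − H − X)/2 = (2·10 + 2 + 1 − 17 − 0)/2 = 6/2 = 3.
(Structurally: 0 ring(s) + 3 π bond(s) = 3.)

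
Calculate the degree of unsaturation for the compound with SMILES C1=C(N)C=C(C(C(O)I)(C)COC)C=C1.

Molecular formula from the SMILES: C11H16INO2.
DoU = (2C + 2 + N − H − X)/2 = (2·11 + 2 + 1 − 16 − 1)/2 = 8/2 = 4.
(Structurally: 1 ring(s) + 3 π bond(s) = 4.)

4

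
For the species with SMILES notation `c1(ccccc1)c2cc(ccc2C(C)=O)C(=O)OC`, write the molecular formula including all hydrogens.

C16H14O3

Heavy atoms from the SMILES: 16 C, 3 O.
Implicit hydrogens by atom environment:
  8 × C (aromatic): 1 H each → 8
  4 × C (aromatic): no H
  3 × O: no H
  2 × C: 3 H each → 6
  2 × C: no H
  Total hydrogens = 14.
Molecular formula: C16H14O3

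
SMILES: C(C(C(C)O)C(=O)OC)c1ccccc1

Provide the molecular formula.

Heavy atoms from the SMILES: 12 C, 3 O.
Implicit hydrogens by atom environment:
  5 × C (aromatic): 1 H each → 5
  2 × C: 3 H each → 6
  2 × C: 1 H each → 2
  2 × O: no H
  1 × C: 2 H
  1 × C (aromatic): no H
  1 × C: no H
  1 × O: 1 H
  Total hydrogens = 16.
Molecular formula: C12H16O3

C12H16O3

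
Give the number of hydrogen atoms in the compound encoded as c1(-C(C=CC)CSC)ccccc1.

Hydrogens are implicit in SMILES; fill each atom to its normal valence:
  5 × C (aromatic): 1 H each → 5
  3 × C: 1 H each → 3
  2 × C: 3 H each → 6
  1 × C: 2 H
  1 × C (aromatic): no H
  1 × S: no H
  Total hydrogens = 16.

16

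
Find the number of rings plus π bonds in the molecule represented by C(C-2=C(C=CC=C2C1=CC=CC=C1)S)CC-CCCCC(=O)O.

Molecular formula from the SMILES: C20H24O2S.
DoU = (2C + 2 + N − H − X)/2 = (2·20 + 2 + 0 − 24 − 0)/2 = 18/2 = 9.
(Structurally: 2 ring(s) + 7 π bond(s) = 9.)

9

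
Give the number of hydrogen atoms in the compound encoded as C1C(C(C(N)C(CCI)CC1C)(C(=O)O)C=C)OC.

24

Hydrogens are implicit in SMILES; fill each atom to its normal valence:
  5 × C: 2 H each → 10
  5 × C: 1 H each → 5
  2 × C: 3 H each → 6
  2 × C: no H
  2 × O: no H
  1 × I: no H
  1 × N: 2 H
  1 × O: 1 H
  Total hydrogens = 24.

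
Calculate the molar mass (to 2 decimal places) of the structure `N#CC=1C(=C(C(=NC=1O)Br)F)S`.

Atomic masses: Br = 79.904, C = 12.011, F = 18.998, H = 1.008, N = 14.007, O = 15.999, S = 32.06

Molecular formula: C6H2BrFN2OS.
M = 1×79.904 + 6×12.011 + 1×18.998 + 2×1.008 + 2×14.007 + 1×15.999 + 1×32.06 = 249.06 g/mol.

249.06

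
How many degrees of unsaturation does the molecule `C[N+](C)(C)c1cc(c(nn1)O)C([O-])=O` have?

5

Molecular formula from the SMILES: C8H11N3O3.
DoU = (2C + 2 + N − H − X)/2 = (2·8 + 2 + 3 − 11 − 0)/2 = 10/2 = 5.
(Structurally: 1 ring(s) + 4 π bond(s) = 5.)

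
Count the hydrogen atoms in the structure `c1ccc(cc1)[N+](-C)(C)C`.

14

Hydrogens are implicit in SMILES; fill each atom to its normal valence:
  5 × C (aromatic): 1 H each → 5
  3 × C: 3 H each → 9
  1 × C (aromatic): no H
  1 × N (charge +1): no H
  Total hydrogens = 14.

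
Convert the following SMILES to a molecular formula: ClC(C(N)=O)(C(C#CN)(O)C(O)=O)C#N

C7H6ClN3O4

Heavy atoms from the SMILES: 7 C, 1 Cl, 3 N, 4 O.
Implicit hydrogens by atom environment:
  7 × C: no H
  2 × N: 2 H each → 4
  2 × O: 1 H each → 2
  2 × O: no H
  1 × Cl: no H
  1 × N: no H
  Total hydrogens = 6.
Molecular formula: C7H6ClN3O4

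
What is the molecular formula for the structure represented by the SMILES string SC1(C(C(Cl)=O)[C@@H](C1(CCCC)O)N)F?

Heavy atoms from the SMILES: 9 C, 1 Cl, 1 F, 1 N, 2 O, 1 S.
Implicit hydrogens by atom environment:
  3 × C: 2 H each → 6
  3 × C: no H
  2 × C: 1 H each → 2
  1 × C: 3 H
  1 × Cl: no H
  1 × F: no H
  1 × N: 2 H
  1 × O: 1 H
  1 × O: no H
  1 × S: 1 H
  Total hydrogens = 15.
Molecular formula: C9H15ClFNO2S

C9H15ClFNO2S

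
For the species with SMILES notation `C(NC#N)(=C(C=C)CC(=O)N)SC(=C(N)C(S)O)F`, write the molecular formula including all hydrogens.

C10H13FN4O2S2

Heavy atoms from the SMILES: 10 C, 1 F, 4 N, 2 O, 2 S.
Implicit hydrogens by atom environment:
  6 × C: no H
  2 × C: 2 H each → 4
  2 × C: 1 H each → 2
  2 × N: 2 H each → 4
  1 × F: no H
  1 × N: 1 H
  1 × N: no H
  1 × O: 1 H
  1 × O: no H
  1 × S: 1 H
  1 × S: no H
  Total hydrogens = 13.
Molecular formula: C10H13FN4O2S2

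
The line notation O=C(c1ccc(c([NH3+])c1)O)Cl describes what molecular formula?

C7H7ClNO2+

Heavy atoms from the SMILES: 7 C, 1 Cl, 1 N, 2 O.
Implicit hydrogens by atom environment:
  3 × C (aromatic): 1 H each → 3
  3 × C (aromatic): no H
  1 × C: no H
  1 × Cl: no H
  1 × N (charge +1): 3 H
  1 × O: 1 H
  1 × O: no H
  Total hydrogens = 7.
Net charge +1.
Molecular formula: C7H7ClNO2+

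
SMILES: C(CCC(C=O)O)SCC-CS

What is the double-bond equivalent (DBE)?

Molecular formula from the SMILES: C8H16O2S2.
DoU = (2C + 2 + N − H − X)/2 = (2·8 + 2 + 0 − 16 − 0)/2 = 2/2 = 1.
(Structurally: 0 ring(s) + 1 π bond(s) = 1.)

1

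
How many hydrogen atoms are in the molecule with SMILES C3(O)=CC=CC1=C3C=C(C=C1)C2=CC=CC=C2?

12

Hydrogens are implicit in SMILES; fill each atom to its normal valence:
  11 × C (aromatic): 1 H each → 11
  5 × C (aromatic): no H
  1 × O: 1 H
  Total hydrogens = 12.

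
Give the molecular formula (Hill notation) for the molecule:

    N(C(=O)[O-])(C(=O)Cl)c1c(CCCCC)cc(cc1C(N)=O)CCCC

C18H24ClN2O4-

Heavy atoms from the SMILES: 18 C, 1 Cl, 2 N, 4 O.
Implicit hydrogens by atom environment:
  7 × C: 2 H each → 14
  4 × C (aromatic): no H
  3 × C: no H
  3 × O: no H
  2 × C: 3 H each → 6
  2 × C (aromatic): 1 H each → 2
  1 × Cl: no H
  1 × N: 2 H
  1 × N: no H
  1 × O (charge -1): no H
  Total hydrogens = 24.
Net charge -1.
Molecular formula: C18H24ClN2O4-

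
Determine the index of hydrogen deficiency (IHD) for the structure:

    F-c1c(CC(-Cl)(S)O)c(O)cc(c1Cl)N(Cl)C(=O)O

5

Molecular formula from the SMILES: C9H7Cl3FNO4S.
DoU = (2C + 2 + N − H − X)/2 = (2·9 + 2 + 1 − 7 − 4)/2 = 10/2 = 5.
(Structurally: 1 ring(s) + 4 π bond(s) = 5.)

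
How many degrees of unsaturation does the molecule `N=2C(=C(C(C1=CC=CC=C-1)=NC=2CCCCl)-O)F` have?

8

Molecular formula from the SMILES: C13H12ClFN2O.
DoU = (2C + 2 + N − H − X)/2 = (2·13 + 2 + 2 − 12 − 2)/2 = 16/2 = 8.
(Structurally: 2 ring(s) + 6 π bond(s) = 8.)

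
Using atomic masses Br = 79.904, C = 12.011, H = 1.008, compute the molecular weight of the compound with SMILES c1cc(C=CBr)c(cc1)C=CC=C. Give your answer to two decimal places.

235.12

Molecular formula: C12H11Br.
M = 1×79.904 + 12×12.011 + 11×1.008 = 235.12 g/mol.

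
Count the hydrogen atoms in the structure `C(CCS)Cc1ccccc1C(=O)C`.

16

Hydrogens are implicit in SMILES; fill each atom to its normal valence:
  4 × C: 2 H each → 8
  4 × C (aromatic): 1 H each → 4
  2 × C (aromatic): no H
  1 × C: 3 H
  1 × C: no H
  1 × O: no H
  1 × S: 1 H
  Total hydrogens = 16.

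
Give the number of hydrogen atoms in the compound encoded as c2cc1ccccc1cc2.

8

Hydrogens are implicit in SMILES; fill each atom to its normal valence:
  8 × C (aromatic): 1 H each → 8
  2 × C (aromatic): no H
  Total hydrogens = 8.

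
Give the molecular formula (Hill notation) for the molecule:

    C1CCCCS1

Heavy atoms from the SMILES: 5 C, 1 S.
Implicit hydrogens by atom environment:
  5 × C: 2 H each → 10
  1 × S: no H
  Total hydrogens = 10.
Molecular formula: C5H10S

C5H10S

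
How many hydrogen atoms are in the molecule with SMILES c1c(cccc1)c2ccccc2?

Hydrogens are implicit in SMILES; fill each atom to its normal valence:
  10 × C (aromatic): 1 H each → 10
  2 × C (aromatic): no H
  Total hydrogens = 10.

10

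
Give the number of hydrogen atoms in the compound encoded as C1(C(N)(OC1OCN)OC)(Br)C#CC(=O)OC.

13

Hydrogens are implicit in SMILES; fill each atom to its normal valence:
  5 × C: no H
  5 × O: no H
  2 × C: 3 H each → 6
  2 × N: 2 H each → 4
  1 × Br: no H
  1 × C: 2 H
  1 × C: 1 H
  Total hydrogens = 13.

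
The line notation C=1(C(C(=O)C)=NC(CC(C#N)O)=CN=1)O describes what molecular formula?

Heavy atoms from the SMILES: 9 C, 3 N, 3 O.
Implicit hydrogens by atom environment:
  3 × C (aromatic): no H
  2 × C: no H
  2 × N (aromatic): no H
  2 × O: 1 H each → 2
  1 × C: 3 H
  1 × C: 2 H
  1 × C (aromatic): 1 H
  1 × C: 1 H
  1 × N: no H
  1 × O: no H
  Total hydrogens = 9.
Molecular formula: C9H9N3O3

C9H9N3O3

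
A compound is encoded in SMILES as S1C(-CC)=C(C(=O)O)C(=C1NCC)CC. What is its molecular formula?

Heavy atoms from the SMILES: 11 C, 1 N, 2 O, 1 S.
Implicit hydrogens by atom environment:
  4 × C (aromatic): no H
  3 × C: 3 H each → 9
  3 × C: 2 H each → 6
  1 × C: no H
  1 × N: 1 H
  1 × O: 1 H
  1 × O: no H
  1 × S (aromatic): no H
  Total hydrogens = 17.
Molecular formula: C11H17NO2S

C11H17NO2S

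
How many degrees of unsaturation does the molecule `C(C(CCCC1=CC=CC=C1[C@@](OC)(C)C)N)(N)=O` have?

Molecular formula from the SMILES: C15H24N2O2.
DoU = (2C + 2 + N − H − X)/2 = (2·15 + 2 + 2 − 24 − 0)/2 = 10/2 = 5.
(Structurally: 1 ring(s) + 4 π bond(s) = 5.)

5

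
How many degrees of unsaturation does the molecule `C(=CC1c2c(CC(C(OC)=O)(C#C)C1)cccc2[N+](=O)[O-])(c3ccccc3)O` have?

Molecular formula from the SMILES: C22H19NO5.
DoU = (2C + 2 + N − H − X)/2 = (2·22 + 2 + 1 − 19 − 0)/2 = 28/2 = 14.
(Structurally: 3 ring(s) + 11 π bond(s) = 14.)

14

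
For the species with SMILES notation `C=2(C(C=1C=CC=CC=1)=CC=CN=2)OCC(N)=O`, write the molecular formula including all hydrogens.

C13H12N2O2

Heavy atoms from the SMILES: 13 C, 2 N, 2 O.
Implicit hydrogens by atom environment:
  8 × C (aromatic): 1 H each → 8
  3 × C (aromatic): no H
  2 × O: no H
  1 × C: 2 H
  1 × C: no H
  1 × N: 2 H
  1 × N (aromatic): no H
  Total hydrogens = 12.
Molecular formula: C13H12N2O2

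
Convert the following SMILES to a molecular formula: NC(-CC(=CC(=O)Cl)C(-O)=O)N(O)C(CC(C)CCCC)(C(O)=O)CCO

C17H29ClN2O7

Heavy atoms from the SMILES: 17 C, 1 Cl, 2 N, 7 O.
Implicit hydrogens by atom environment:
  7 × C: 2 H each → 14
  5 × C: no H
  4 × O: 1 H each → 4
  3 × C: 1 H each → 3
  3 × O: no H
  2 × C: 3 H each → 6
  1 × Cl: no H
  1 × N: 2 H
  1 × N: no H
  Total hydrogens = 29.
Molecular formula: C17H29ClN2O7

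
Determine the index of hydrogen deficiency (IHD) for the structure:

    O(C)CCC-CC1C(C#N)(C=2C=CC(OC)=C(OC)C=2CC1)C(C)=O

Molecular formula from the SMILES: C20H27NO4.
DoU = (2C + 2 + N − H − X)/2 = (2·20 + 2 + 1 − 27 − 0)/2 = 16/2 = 8.
(Structurally: 2 ring(s) + 6 π bond(s) = 8.)

8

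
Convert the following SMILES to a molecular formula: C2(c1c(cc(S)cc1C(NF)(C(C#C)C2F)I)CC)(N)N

C14H16F2IN3S

Heavy atoms from the SMILES: 14 C, 2 F, 1 I, 3 N, 1 S.
Implicit hydrogens by atom environment:
  4 × C (aromatic): no H
  3 × C: 1 H each → 3
  3 × C: no H
  2 × C (aromatic): 1 H each → 2
  2 × F: no H
  2 × N: 2 H each → 4
  1 × C: 3 H
  1 × C: 2 H
  1 × I: no H
  1 × N: 1 H
  1 × S: 1 H
  Total hydrogens = 16.
Molecular formula: C14H16F2IN3S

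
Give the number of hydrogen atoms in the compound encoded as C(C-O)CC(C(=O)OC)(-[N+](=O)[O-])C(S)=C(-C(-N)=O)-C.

16

Hydrogens are implicit in SMILES; fill each atom to its normal valence:
  5 × C: no H
  4 × O: no H
  3 × C: 2 H each → 6
  2 × C: 3 H each → 6
  1 × N: 2 H
  1 × N (charge +1): no H
  1 × O: 1 H
  1 × O (charge -1): no H
  1 × S: 1 H
  Total hydrogens = 16.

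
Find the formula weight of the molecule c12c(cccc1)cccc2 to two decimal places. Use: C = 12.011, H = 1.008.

Molecular formula: C10H8.
M = 10×12.011 + 8×1.008 = 128.17 g/mol.

128.17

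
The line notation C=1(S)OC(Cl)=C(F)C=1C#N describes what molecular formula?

C5HClFNOS

Heavy atoms from the SMILES: 5 C, 1 Cl, 1 F, 1 N, 1 O, 1 S.
Implicit hydrogens by atom environment:
  4 × C (aromatic): no H
  1 × C: no H
  1 × Cl: no H
  1 × F: no H
  1 × N: no H
  1 × O (aromatic): no H
  1 × S: 1 H
  Total hydrogens = 1.
Molecular formula: C5HClFNOS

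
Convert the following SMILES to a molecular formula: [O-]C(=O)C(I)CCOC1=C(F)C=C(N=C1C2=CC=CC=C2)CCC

C18H18FINO3-

Heavy atoms from the SMILES: 18 C, 1 F, 1 I, 1 N, 3 O.
Implicit hydrogens by atom environment:
  6 × C (aromatic): 1 H each → 6
  5 × C (aromatic): no H
  4 × C: 2 H each → 8
  2 × O: no H
  1 × C: 3 H
  1 × C: 1 H
  1 × C: no H
  1 × F: no H
  1 × I: no H
  1 × N (aromatic): no H
  1 × O (charge -1): no H
  Total hydrogens = 18.
Net charge -1.
Molecular formula: C18H18FINO3-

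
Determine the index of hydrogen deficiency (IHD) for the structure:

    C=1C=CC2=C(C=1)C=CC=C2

7

Molecular formula from the SMILES: C10H8.
DoU = (2C + 2 + N − H − X)/2 = (2·10 + 2 + 0 − 8 − 0)/2 = 14/2 = 7.
(Structurally: 2 ring(s) + 5 π bond(s) = 7.)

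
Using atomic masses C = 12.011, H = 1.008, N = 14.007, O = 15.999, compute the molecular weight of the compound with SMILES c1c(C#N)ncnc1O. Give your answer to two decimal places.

Molecular formula: C5H3N3O.
M = 5×12.011 + 3×1.008 + 3×14.007 + 1×15.999 = 121.10 g/mol.

121.10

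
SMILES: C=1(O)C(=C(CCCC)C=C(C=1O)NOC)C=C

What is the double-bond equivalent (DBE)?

Molecular formula from the SMILES: C13H19NO3.
DoU = (2C + 2 + N − H − X)/2 = (2·13 + 2 + 1 − 19 − 0)/2 = 10/2 = 5.
(Structurally: 1 ring(s) + 4 π bond(s) = 5.)

5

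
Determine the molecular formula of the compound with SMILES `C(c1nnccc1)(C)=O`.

C6H6N2O

Heavy atoms from the SMILES: 6 C, 2 N, 1 O.
Implicit hydrogens by atom environment:
  3 × C (aromatic): 1 H each → 3
  2 × N (aromatic): no H
  1 × C: 3 H
  1 × C (aromatic): no H
  1 × C: no H
  1 × O: no H
  Total hydrogens = 6.
Molecular formula: C6H6N2O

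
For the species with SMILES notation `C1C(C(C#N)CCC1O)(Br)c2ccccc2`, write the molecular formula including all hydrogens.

Heavy atoms from the SMILES: 1 Br, 13 C, 1 N, 1 O.
Implicit hydrogens by atom environment:
  5 × C (aromatic): 1 H each → 5
  3 × C: 2 H each → 6
  2 × C: 1 H each → 2
  2 × C: no H
  1 × Br: no H
  1 × C (aromatic): no H
  1 × N: no H
  1 × O: 1 H
  Total hydrogens = 14.
Molecular formula: C13H14BrNO

C13H14BrNO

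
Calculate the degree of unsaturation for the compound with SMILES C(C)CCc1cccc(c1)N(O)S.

4

Molecular formula from the SMILES: C10H15NOS.
DoU = (2C + 2 + N − H − X)/2 = (2·10 + 2 + 1 − 15 − 0)/2 = 8/2 = 4.
(Structurally: 1 ring(s) + 3 π bond(s) = 4.)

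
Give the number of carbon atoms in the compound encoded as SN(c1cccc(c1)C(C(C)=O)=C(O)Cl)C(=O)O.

11

The symbol for carbon appears 11 times in the SMILES. Lowercase c denotes aromatic carbon and counts toward C.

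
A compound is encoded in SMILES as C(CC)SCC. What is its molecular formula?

Heavy atoms from the SMILES: 5 C, 1 S.
Implicit hydrogens by atom environment:
  3 × C: 2 H each → 6
  2 × C: 3 H each → 6
  1 × S: no H
  Total hydrogens = 12.
Molecular formula: C5H12S

C5H12S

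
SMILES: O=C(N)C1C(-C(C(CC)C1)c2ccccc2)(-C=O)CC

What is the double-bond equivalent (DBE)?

Molecular formula from the SMILES: C17H23NO2.
DoU = (2C + 2 + N − H − X)/2 = (2·17 + 2 + 1 − 23 − 0)/2 = 14/2 = 7.
(Structurally: 2 ring(s) + 5 π bond(s) = 7.)

7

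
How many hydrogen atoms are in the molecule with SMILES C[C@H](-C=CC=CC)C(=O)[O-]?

11

Hydrogens are implicit in SMILES; fill each atom to its normal valence:
  5 × C: 1 H each → 5
  2 × C: 3 H each → 6
  1 × C: no H
  1 × O: no H
  1 × O (charge -1): no H
  Total hydrogens = 11.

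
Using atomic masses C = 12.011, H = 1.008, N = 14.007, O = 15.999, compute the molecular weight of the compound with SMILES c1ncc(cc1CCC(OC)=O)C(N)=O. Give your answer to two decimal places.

208.22

Molecular formula: C10H12N2O3.
M = 10×12.011 + 12×1.008 + 2×14.007 + 3×15.999 = 208.22 g/mol.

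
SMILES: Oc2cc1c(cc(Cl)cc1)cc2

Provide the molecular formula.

Heavy atoms from the SMILES: 10 C, 1 Cl, 1 O.
Implicit hydrogens by atom environment:
  6 × C (aromatic): 1 H each → 6
  4 × C (aromatic): no H
  1 × Cl: no H
  1 × O: 1 H
  Total hydrogens = 7.
Molecular formula: C10H7ClO

C10H7ClO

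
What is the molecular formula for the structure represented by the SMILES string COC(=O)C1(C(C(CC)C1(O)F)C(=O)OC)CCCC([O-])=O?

C14H20FO7-

Heavy atoms from the SMILES: 14 C, 1 F, 7 O.
Implicit hydrogens by atom environment:
  5 × C: no H
  5 × O: no H
  4 × C: 2 H each → 8
  3 × C: 3 H each → 9
  2 × C: 1 H each → 2
  1 × F: no H
  1 × O: 1 H
  1 × O (charge -1): no H
  Total hydrogens = 20.
Net charge -1.
Molecular formula: C14H20FO7-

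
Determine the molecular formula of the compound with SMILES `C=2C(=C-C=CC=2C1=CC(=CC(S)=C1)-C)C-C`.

C15H16S

Heavy atoms from the SMILES: 15 C, 1 S.
Implicit hydrogens by atom environment:
  7 × C (aromatic): 1 H each → 7
  5 × C (aromatic): no H
  2 × C: 3 H each → 6
  1 × C: 2 H
  1 × S: 1 H
  Total hydrogens = 16.
Molecular formula: C15H16S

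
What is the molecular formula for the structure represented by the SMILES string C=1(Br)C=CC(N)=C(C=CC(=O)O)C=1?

Heavy atoms from the SMILES: 1 Br, 9 C, 1 N, 2 O.
Implicit hydrogens by atom environment:
  3 × C (aromatic): 1 H each → 3
  3 × C (aromatic): no H
  2 × C: 1 H each → 2
  1 × Br: no H
  1 × C: no H
  1 × N: 2 H
  1 × O: 1 H
  1 × O: no H
  Total hydrogens = 8.
Molecular formula: C9H8BrNO2

C9H8BrNO2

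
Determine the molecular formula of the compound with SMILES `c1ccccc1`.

Heavy atoms from the SMILES: 6 C.
Implicit hydrogens by atom environment:
  6 × C (aromatic): 1 H each → 6
  Total hydrogens = 6.
Molecular formula: C6H6

C6H6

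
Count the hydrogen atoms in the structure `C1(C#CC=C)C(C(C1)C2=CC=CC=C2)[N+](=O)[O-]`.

13

Hydrogens are implicit in SMILES; fill each atom to its normal valence:
  5 × C (aromatic): 1 H each → 5
  4 × C: 1 H each → 4
  2 × C: 2 H each → 4
  2 × C: no H
  1 × C (aromatic): no H
  1 × N (charge +1): no H
  1 × O: no H
  1 × O (charge -1): no H
  Total hydrogens = 13.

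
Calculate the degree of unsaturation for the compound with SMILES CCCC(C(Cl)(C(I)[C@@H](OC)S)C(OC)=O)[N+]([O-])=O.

2

Molecular formula from the SMILES: C10H17ClINO5S.
DoU = (2C + 2 + N − H − X)/2 = (2·10 + 2 + 1 − 17 − 2)/2 = 4/2 = 2.
(Structurally: 0 ring(s) + 2 π bond(s) = 2.)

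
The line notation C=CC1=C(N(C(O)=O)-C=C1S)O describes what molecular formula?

C7H7NO3S

Heavy atoms from the SMILES: 7 C, 1 N, 3 O, 1 S.
Implicit hydrogens by atom environment:
  3 × C (aromatic): no H
  2 × O: 1 H each → 2
  1 × C: 2 H
  1 × C (aromatic): 1 H
  1 × C: 1 H
  1 × C: no H
  1 × N (aromatic): no H
  1 × O: no H
  1 × S: 1 H
  Total hydrogens = 7.
Molecular formula: C7H7NO3S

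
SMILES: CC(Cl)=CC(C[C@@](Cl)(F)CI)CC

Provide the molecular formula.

Heavy atoms from the SMILES: 9 C, 2 Cl, 1 F, 1 I.
Implicit hydrogens by atom environment:
  3 × C: 2 H each → 6
  2 × C: 3 H each → 6
  2 × C: 1 H each → 2
  2 × C: no H
  2 × Cl: no H
  1 × F: no H
  1 × I: no H
  Total hydrogens = 14.
Molecular formula: C9H14Cl2FI

C9H14Cl2FI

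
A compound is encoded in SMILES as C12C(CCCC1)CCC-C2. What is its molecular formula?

Heavy atoms from the SMILES: 10 C.
Implicit hydrogens by atom environment:
  8 × C: 2 H each → 16
  2 × C: 1 H each → 2
  Total hydrogens = 18.
Molecular formula: C10H18

C10H18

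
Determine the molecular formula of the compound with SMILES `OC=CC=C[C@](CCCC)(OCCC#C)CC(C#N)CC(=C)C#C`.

C21H27NO2

Heavy atoms from the SMILES: 21 C, 1 N, 2 O.
Implicit hydrogens by atom environment:
  8 × C: 2 H each → 16
  7 × C: 1 H each → 7
  5 × C: no H
  1 × C: 3 H
  1 × N: no H
  1 × O: 1 H
  1 × O: no H
  Total hydrogens = 27.
Molecular formula: C21H27NO2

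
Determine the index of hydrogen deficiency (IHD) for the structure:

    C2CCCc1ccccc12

Molecular formula from the SMILES: C10H12.
DoU = (2C + 2 + N − H − X)/2 = (2·10 + 2 + 0 − 12 − 0)/2 = 10/2 = 5.
(Structurally: 2 ring(s) + 3 π bond(s) = 5.)

5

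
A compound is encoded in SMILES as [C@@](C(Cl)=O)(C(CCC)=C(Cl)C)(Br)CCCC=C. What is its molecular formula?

C13H19BrCl2O

Heavy atoms from the SMILES: 1 Br, 13 C, 2 Cl, 1 O.
Implicit hydrogens by atom environment:
  6 × C: 2 H each → 12
  4 × C: no H
  2 × C: 3 H each → 6
  2 × Cl: no H
  1 × Br: no H
  1 × C: 1 H
  1 × O: no H
  Total hydrogens = 19.
Molecular formula: C13H19BrCl2O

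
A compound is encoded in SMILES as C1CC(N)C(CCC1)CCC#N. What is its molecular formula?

Heavy atoms from the SMILES: 10 C, 2 N.
Implicit hydrogens by atom environment:
  7 × C: 2 H each → 14
  2 × C: 1 H each → 2
  1 × C: no H
  1 × N: 2 H
  1 × N: no H
  Total hydrogens = 18.
Molecular formula: C10H18N2

C10H18N2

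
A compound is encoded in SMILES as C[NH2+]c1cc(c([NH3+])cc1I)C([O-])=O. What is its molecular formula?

C8H10IN2O2+

Heavy atoms from the SMILES: 8 C, 1 I, 2 N, 2 O.
Implicit hydrogens by atom environment:
  4 × C (aromatic): no H
  2 × C (aromatic): 1 H each → 2
  1 × C: 3 H
  1 × C: no H
  1 × I: no H
  1 × N (charge +1): 3 H
  1 × N (charge +1): 2 H
  1 × O: no H
  1 × O (charge -1): no H
  Total hydrogens = 10.
Net charge +1.
Molecular formula: C8H10IN2O2+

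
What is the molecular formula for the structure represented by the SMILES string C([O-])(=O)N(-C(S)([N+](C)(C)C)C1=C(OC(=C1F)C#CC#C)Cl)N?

Heavy atoms from the SMILES: 13 C, 1 Cl, 1 F, 3 N, 3 O, 1 S.
Implicit hydrogens by atom environment:
  5 × C: no H
  4 × C (aromatic): no H
  3 × C: 3 H each → 9
  1 × C: 1 H
  1 × Cl: no H
  1 × F: no H
  1 × N: 2 H
  1 × N (charge +1): no H
  1 × N: no H
  1 × O (aromatic): no H
  1 × O: no H
  1 × O (charge -1): no H
  1 × S: 1 H
  Total hydrogens = 13.
Molecular formula: C13H13ClFN3O3S

C13H13ClFN3O3S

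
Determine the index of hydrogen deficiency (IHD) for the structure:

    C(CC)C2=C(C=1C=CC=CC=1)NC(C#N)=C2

Molecular formula from the SMILES: C14H14N2.
DoU = (2C + 2 + N − H − X)/2 = (2·14 + 2 + 2 − 14 − 0)/2 = 18/2 = 9.
(Structurally: 2 ring(s) + 7 π bond(s) = 9.)

9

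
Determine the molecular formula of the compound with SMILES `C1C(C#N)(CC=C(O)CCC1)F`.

Heavy atoms from the SMILES: 9 C, 1 F, 1 N, 1 O.
Implicit hydrogens by atom environment:
  5 × C: 2 H each → 10
  3 × C: no H
  1 × C: 1 H
  1 × F: no H
  1 × N: no H
  1 × O: 1 H
  Total hydrogens = 12.
Molecular formula: C9H12FNO

C9H12FNO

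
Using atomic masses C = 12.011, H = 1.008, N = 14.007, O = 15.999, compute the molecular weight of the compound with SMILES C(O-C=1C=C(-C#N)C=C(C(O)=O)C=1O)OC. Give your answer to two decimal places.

Molecular formula: C10H9NO5.
M = 10×12.011 + 9×1.008 + 1×14.007 + 5×15.999 = 223.18 g/mol.

223.18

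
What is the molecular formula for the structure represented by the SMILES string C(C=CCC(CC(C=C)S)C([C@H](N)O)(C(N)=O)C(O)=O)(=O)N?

Heavy atoms from the SMILES: 13 C, 3 N, 5 O, 1 S.
Implicit hydrogens by atom environment:
  6 × C: 1 H each → 6
  4 × C: no H
  3 × C: 2 H each → 6
  3 × N: 2 H each → 6
  3 × O: no H
  2 × O: 1 H each → 2
  1 × S: 1 H
  Total hydrogens = 21.
Molecular formula: C13H21N3O5S

C13H21N3O5S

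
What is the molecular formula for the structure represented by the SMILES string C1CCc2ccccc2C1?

Heavy atoms from the SMILES: 10 C.
Implicit hydrogens by atom environment:
  4 × C: 2 H each → 8
  4 × C (aromatic): 1 H each → 4
  2 × C (aromatic): no H
  Total hydrogens = 12.
Molecular formula: C10H12

C10H12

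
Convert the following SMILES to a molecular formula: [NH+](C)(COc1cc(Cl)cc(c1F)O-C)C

C10H14ClFNO2+

Heavy atoms from the SMILES: 10 C, 1 Cl, 1 F, 1 N, 2 O.
Implicit hydrogens by atom environment:
  4 × C (aromatic): no H
  3 × C: 3 H each → 9
  2 × C (aromatic): 1 H each → 2
  2 × O: no H
  1 × C: 2 H
  1 × Cl: no H
  1 × F: no H
  1 × N (charge +1): 1 H
  Total hydrogens = 14.
Net charge +1.
Molecular formula: C10H14ClFNO2+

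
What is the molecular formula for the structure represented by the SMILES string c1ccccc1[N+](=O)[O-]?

C6H5NO2

Heavy atoms from the SMILES: 6 C, 1 N, 2 O.
Implicit hydrogens by atom environment:
  5 × C (aromatic): 1 H each → 5
  1 × C (aromatic): no H
  1 × N (charge +1): no H
  1 × O: no H
  1 × O (charge -1): no H
  Total hydrogens = 5.
Molecular formula: C6H5NO2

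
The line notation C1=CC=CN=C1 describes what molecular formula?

C5H5N

Heavy atoms from the SMILES: 5 C, 1 N.
Implicit hydrogens by atom environment:
  5 × C (aromatic): 1 H each → 5
  1 × N (aromatic): no H
  Total hydrogens = 5.
Molecular formula: C5H5N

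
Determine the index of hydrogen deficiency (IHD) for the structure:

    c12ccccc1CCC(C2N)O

5

Molecular formula from the SMILES: C10H13NO.
DoU = (2C + 2 + N − H − X)/2 = (2·10 + 2 + 1 − 13 − 0)/2 = 10/2 = 5.
(Structurally: 2 ring(s) + 3 π bond(s) = 5.)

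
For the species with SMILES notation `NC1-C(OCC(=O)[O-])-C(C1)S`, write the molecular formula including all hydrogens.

Heavy atoms from the SMILES: 6 C, 1 N, 3 O, 1 S.
Implicit hydrogens by atom environment:
  3 × C: 1 H each → 3
  2 × C: 2 H each → 4
  2 × O: no H
  1 × C: no H
  1 × N: 2 H
  1 × O (charge -1): no H
  1 × S: 1 H
  Total hydrogens = 10.
Net charge -1.
Molecular formula: C6H10NO3S-

C6H10NO3S-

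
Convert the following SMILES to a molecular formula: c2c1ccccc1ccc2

Heavy atoms from the SMILES: 10 C.
Implicit hydrogens by atom environment:
  8 × C (aromatic): 1 H each → 8
  2 × C (aromatic): no H
  Total hydrogens = 8.
Molecular formula: C10H8

C10H8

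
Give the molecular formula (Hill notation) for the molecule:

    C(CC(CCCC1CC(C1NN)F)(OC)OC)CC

Heavy atoms from the SMILES: 14 C, 1 F, 2 N, 2 O.
Implicit hydrogens by atom environment:
  7 × C: 2 H each → 14
  3 × C: 3 H each → 9
  3 × C: 1 H each → 3
  2 × O: no H
  1 × C: no H
  1 × F: no H
  1 × N: 2 H
  1 × N: 1 H
  Total hydrogens = 29.
Molecular formula: C14H29FN2O2

C14H29FN2O2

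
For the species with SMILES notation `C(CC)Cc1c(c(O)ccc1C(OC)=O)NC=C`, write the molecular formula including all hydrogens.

C14H19NO3

Heavy atoms from the SMILES: 14 C, 1 N, 3 O.
Implicit hydrogens by atom environment:
  4 × C: 2 H each → 8
  4 × C (aromatic): no H
  2 × C: 3 H each → 6
  2 × C (aromatic): 1 H each → 2
  2 × O: no H
  1 × C: 1 H
  1 × C: no H
  1 × N: 1 H
  1 × O: 1 H
  Total hydrogens = 19.
Molecular formula: C14H19NO3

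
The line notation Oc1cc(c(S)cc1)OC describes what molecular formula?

Heavy atoms from the SMILES: 7 C, 2 O, 1 S.
Implicit hydrogens by atom environment:
  3 × C (aromatic): 1 H each → 3
  3 × C (aromatic): no H
  1 × C: 3 H
  1 × O: 1 H
  1 × O: no H
  1 × S: 1 H
  Total hydrogens = 8.
Molecular formula: C7H8O2S

C7H8O2S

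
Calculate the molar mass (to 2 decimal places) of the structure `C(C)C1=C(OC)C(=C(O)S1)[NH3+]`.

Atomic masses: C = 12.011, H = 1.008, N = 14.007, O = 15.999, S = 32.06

174.24

Molecular formula: C7H12NO2S+.
M = 7×12.011 + 12×1.008 + 1×14.007 + 2×15.999 + 1×32.06 = 174.24 g/mol.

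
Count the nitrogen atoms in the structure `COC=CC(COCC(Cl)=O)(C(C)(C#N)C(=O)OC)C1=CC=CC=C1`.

1

The symbol for nitrogen appears 1 time in the SMILES.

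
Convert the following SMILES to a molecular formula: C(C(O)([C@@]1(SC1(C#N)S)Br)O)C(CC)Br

Heavy atoms from the SMILES: 2 Br, 8 C, 1 N, 2 O, 2 S.
Implicit hydrogens by atom environment:
  4 × C: no H
  2 × Br: no H
  2 × C: 2 H each → 4
  2 × O: 1 H each → 2
  1 × C: 3 H
  1 × C: 1 H
  1 × N: no H
  1 × S: 1 H
  1 × S: no H
  Total hydrogens = 11.
Molecular formula: C8H11Br2NO2S2

C8H11Br2NO2S2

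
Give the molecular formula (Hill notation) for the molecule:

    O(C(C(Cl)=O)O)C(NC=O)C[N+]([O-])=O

Heavy atoms from the SMILES: 5 C, 1 Cl, 2 N, 6 O.
Implicit hydrogens by atom environment:
  4 × O: no H
  3 × C: 1 H each → 3
  1 × C: 2 H
  1 × C: no H
  1 × Cl: no H
  1 × N: 1 H
  1 × N (charge +1): no H
  1 × O: 1 H
  1 × O (charge -1): no H
  Total hydrogens = 7.
Molecular formula: C5H7ClN2O6

C5H7ClN2O6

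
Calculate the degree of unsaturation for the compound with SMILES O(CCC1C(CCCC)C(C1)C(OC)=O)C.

2

Molecular formula from the SMILES: C13H24O3.
DoU = (2C + 2 + N − H − X)/2 = (2·13 + 2 + 0 − 24 − 0)/2 = 4/2 = 2.
(Structurally: 1 ring(s) + 1 π bond(s) = 2.)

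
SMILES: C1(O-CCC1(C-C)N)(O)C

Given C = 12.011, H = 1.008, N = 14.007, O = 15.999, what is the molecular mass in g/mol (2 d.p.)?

Molecular formula: C7H15NO2.
M = 7×12.011 + 15×1.008 + 1×14.007 + 2×15.999 = 145.20 g/mol.

145.20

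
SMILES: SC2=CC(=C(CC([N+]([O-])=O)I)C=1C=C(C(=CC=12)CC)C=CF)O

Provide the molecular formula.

Heavy atoms from the SMILES: 16 C, 1 F, 1 I, 1 N, 3 O, 1 S.
Implicit hydrogens by atom environment:
  7 × C (aromatic): no H
  3 × C (aromatic): 1 H each → 3
  3 × C: 1 H each → 3
  2 × C: 2 H each → 4
  1 × C: 3 H
  1 × F: no H
  1 × I: no H
  1 × N (charge +1): no H
  1 × O: 1 H
  1 × O: no H
  1 × O (charge -1): no H
  1 × S: 1 H
  Total hydrogens = 15.
Molecular formula: C16H15FINO3S

C16H15FINO3S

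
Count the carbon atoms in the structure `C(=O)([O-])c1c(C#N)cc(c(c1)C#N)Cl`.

9

The symbol for carbon appears 9 times in the SMILES. Lowercase c denotes aromatic carbon and counts toward C.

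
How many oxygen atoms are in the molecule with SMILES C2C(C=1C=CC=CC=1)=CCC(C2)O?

The symbol for oxygen appears 1 time in the SMILES.

1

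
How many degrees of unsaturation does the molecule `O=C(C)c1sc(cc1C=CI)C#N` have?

7

Molecular formula from the SMILES: C9H6INOS.
DoU = (2C + 2 + N − H − X)/2 = (2·9 + 2 + 1 − 6 − 1)/2 = 14/2 = 7.
(Structurally: 1 ring(s) + 6 π bond(s) = 7.)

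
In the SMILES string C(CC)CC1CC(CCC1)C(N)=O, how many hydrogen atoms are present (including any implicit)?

21

Hydrogens are implicit in SMILES; fill each atom to its normal valence:
  7 × C: 2 H each → 14
  2 × C: 1 H each → 2
  1 × C: 3 H
  1 × C: no H
  1 × N: 2 H
  1 × O: no H
  Total hydrogens = 21.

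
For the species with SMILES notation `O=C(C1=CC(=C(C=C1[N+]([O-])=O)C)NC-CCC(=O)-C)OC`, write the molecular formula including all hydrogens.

C14H18N2O5

Heavy atoms from the SMILES: 14 C, 2 N, 5 O.
Implicit hydrogens by atom environment:
  4 × C (aromatic): no H
  4 × O: no H
  3 × C: 3 H each → 9
  3 × C: 2 H each → 6
  2 × C (aromatic): 1 H each → 2
  2 × C: no H
  1 × N: 1 H
  1 × N (charge +1): no H
  1 × O (charge -1): no H
  Total hydrogens = 18.
Molecular formula: C14H18N2O5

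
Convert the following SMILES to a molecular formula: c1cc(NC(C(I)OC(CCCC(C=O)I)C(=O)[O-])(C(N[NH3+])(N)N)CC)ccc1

Heavy atoms from the SMILES: 18 C, 2 I, 5 N, 4 O.
Implicit hydrogens by atom environment:
  5 × C (aromatic): 1 H each → 5
  4 × C: 2 H each → 8
  4 × C: 1 H each → 4
  3 × C: no H
  3 × O: no H
  2 × I: no H
  2 × N: 2 H each → 4
  2 × N: 1 H each → 2
  1 × C: 3 H
  1 × C (aromatic): no H
  1 × N (charge +1): 3 H
  1 × O (charge -1): no H
  Total hydrogens = 29.
Molecular formula: C18H29I2N5O4

C18H29I2N5O4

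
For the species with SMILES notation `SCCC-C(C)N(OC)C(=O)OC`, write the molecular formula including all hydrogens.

C8H17NO3S

Heavy atoms from the SMILES: 8 C, 1 N, 3 O, 1 S.
Implicit hydrogens by atom environment:
  3 × C: 3 H each → 9
  3 × C: 2 H each → 6
  3 × O: no H
  1 × C: 1 H
  1 × C: no H
  1 × N: no H
  1 × S: 1 H
  Total hydrogens = 17.
Molecular formula: C8H17NO3S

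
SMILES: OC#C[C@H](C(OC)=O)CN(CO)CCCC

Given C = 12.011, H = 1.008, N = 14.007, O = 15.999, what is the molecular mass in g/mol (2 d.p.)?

Molecular formula: C11H19NO4.
M = 11×12.011 + 19×1.008 + 1×14.007 + 4×15.999 = 229.28 g/mol.

229.28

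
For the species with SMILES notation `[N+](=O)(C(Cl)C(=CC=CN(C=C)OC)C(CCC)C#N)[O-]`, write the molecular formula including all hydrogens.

C13H18ClN3O3

Heavy atoms from the SMILES: 13 C, 1 Cl, 3 N, 3 O.
Implicit hydrogens by atom environment:
  6 × C: 1 H each → 6
  3 × C: 2 H each → 6
  2 × C: 3 H each → 6
  2 × C: no H
  2 × N: no H
  2 × O: no H
  1 × Cl: no H
  1 × N (charge +1): no H
  1 × O (charge -1): no H
  Total hydrogens = 18.
Molecular formula: C13H18ClN3O3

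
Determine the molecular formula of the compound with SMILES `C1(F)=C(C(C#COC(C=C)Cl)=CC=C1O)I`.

Heavy atoms from the SMILES: 11 C, 1 Cl, 1 F, 1 I, 2 O.
Implicit hydrogens by atom environment:
  4 × C (aromatic): no H
  2 × C (aromatic): 1 H each → 2
  2 × C: 1 H each → 2
  2 × C: no H
  1 × C: 2 H
  1 × Cl: no H
  1 × F: no H
  1 × I: no H
  1 × O: 1 H
  1 × O: no H
  Total hydrogens = 7.
Molecular formula: C11H7ClFIO2

C11H7ClFIO2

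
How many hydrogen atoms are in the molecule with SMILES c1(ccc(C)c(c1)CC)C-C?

Hydrogens are implicit in SMILES; fill each atom to its normal valence:
  3 × C: 3 H each → 9
  3 × C (aromatic): 1 H each → 3
  3 × C (aromatic): no H
  2 × C: 2 H each → 4
  Total hydrogens = 16.

16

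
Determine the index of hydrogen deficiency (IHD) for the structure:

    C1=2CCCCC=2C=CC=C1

Molecular formula from the SMILES: C10H12.
DoU = (2C + 2 + N − H − X)/2 = (2·10 + 2 + 0 − 12 − 0)/2 = 10/2 = 5.
(Structurally: 2 ring(s) + 3 π bond(s) = 5.)

5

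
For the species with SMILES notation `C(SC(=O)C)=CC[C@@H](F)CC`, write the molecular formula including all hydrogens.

Heavy atoms from the SMILES: 8 C, 1 F, 1 O, 1 S.
Implicit hydrogens by atom environment:
  3 × C: 1 H each → 3
  2 × C: 3 H each → 6
  2 × C: 2 H each → 4
  1 × C: no H
  1 × F: no H
  1 × O: no H
  1 × S: no H
  Total hydrogens = 13.
Molecular formula: C8H13FOS

C8H13FOS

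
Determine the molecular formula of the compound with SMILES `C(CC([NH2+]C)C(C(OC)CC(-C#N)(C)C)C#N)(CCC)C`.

Heavy atoms from the SMILES: 17 C, 3 N, 1 O.
Implicit hydrogens by atom environment:
  6 × C: 3 H each → 18
  4 × C: 2 H each → 8
  4 × C: 1 H each → 4
  3 × C: no H
  2 × N: no H
  1 × N (charge +1): 2 H
  1 × O: no H
  Total hydrogens = 32.
Net charge +1.
Molecular formula: C17H32N3O+

C17H32N3O+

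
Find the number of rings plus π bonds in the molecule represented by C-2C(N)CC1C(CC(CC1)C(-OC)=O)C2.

Molecular formula from the SMILES: C12H21NO2.
DoU = (2C + 2 + N − H − X)/2 = (2·12 + 2 + 1 − 21 − 0)/2 = 6/2 = 3.
(Structurally: 2 ring(s) + 1 π bond(s) = 3.)

3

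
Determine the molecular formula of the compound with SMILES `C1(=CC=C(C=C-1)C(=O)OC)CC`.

C10H12O2

Heavy atoms from the SMILES: 10 C, 2 O.
Implicit hydrogens by atom environment:
  4 × C (aromatic): 1 H each → 4
  2 × C: 3 H each → 6
  2 × C (aromatic): no H
  2 × O: no H
  1 × C: 2 H
  1 × C: no H
  Total hydrogens = 12.
Molecular formula: C10H12O2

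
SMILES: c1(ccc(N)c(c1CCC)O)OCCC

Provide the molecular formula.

Heavy atoms from the SMILES: 12 C, 1 N, 2 O.
Implicit hydrogens by atom environment:
  4 × C: 2 H each → 8
  4 × C (aromatic): no H
  2 × C: 3 H each → 6
  2 × C (aromatic): 1 H each → 2
  1 × N: 2 H
  1 × O: 1 H
  1 × O: no H
  Total hydrogens = 19.
Molecular formula: C12H19NO2

C12H19NO2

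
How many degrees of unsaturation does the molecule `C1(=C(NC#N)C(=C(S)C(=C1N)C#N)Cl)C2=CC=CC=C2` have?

Molecular formula from the SMILES: C14H9ClN4S.
DoU = (2C + 2 + N − H − X)/2 = (2·14 + 2 + 4 − 9 − 1)/2 = 24/2 = 12.
(Structurally: 2 ring(s) + 10 π bond(s) = 12.)

12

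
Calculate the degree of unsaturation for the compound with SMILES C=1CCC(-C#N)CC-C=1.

4

Molecular formula from the SMILES: C8H11N.
DoU = (2C + 2 + N − H − X)/2 = (2·8 + 2 + 1 − 11 − 0)/2 = 8/2 = 4.
(Structurally: 1 ring(s) + 3 π bond(s) = 4.)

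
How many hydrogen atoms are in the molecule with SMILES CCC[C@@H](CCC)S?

Hydrogens are implicit in SMILES; fill each atom to its normal valence:
  4 × C: 2 H each → 8
  2 × C: 3 H each → 6
  1 × C: 1 H
  1 × S: 1 H
  Total hydrogens = 16.

16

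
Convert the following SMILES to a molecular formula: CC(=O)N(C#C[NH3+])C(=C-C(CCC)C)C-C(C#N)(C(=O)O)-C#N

Heavy atoms from the SMILES: 16 C, 4 N, 3 O.
Implicit hydrogens by atom environment:
  8 × C: no H
  3 × C: 3 H each → 9
  3 × C: 2 H each → 6
  3 × N: no H
  2 × C: 1 H each → 2
  2 × O: no H
  1 × N (charge +1): 3 H
  1 × O: 1 H
  Total hydrogens = 21.
Net charge +1.
Molecular formula: C16H21N4O3+

C16H21N4O3+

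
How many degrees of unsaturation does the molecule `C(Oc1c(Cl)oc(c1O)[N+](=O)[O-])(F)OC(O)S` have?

Molecular formula from the SMILES: C6H5ClFNO7S.
DoU = (2C + 2 + N − H − X)/2 = (2·6 + 2 + 1 − 5 − 2)/2 = 8/2 = 4.
(Structurally: 1 ring(s) + 3 π bond(s) = 4.)

4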